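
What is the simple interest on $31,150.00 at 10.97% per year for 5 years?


Formula: I = P * r * t
Substituting: I = $31,150.00 * 0.1097 * 5
Step: I = $31,150.00 * 0.5485
I = $17,085.78

$17,085.78


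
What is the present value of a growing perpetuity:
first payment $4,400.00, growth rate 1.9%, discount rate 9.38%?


Formula: PV = C / (r - g)
Spread: r - g = 0.0938 - 0.019 = 0.0748
Substituting: PV = $4,400.00 / 0.0748
PV = $58,823.53

$58,823.53


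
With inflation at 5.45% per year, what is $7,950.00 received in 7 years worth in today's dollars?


Formula: Real value = nominal / (1 + inflation)^years
Price level: (1 + 0.0545)^7 = 1.44986
Real value = $7,950.00 / 1.44986 = $5,483.29

$5,483.29


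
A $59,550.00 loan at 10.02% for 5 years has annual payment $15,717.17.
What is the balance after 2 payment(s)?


Formula: Balance = PV*(1+r)^k - PMT*((1+r)^k - 1)/r
Growth: (1 + 0.1002)^2 = 1.21044
Accumulated factor: ((1+r)^k - 1)/r = 2.1002
Balance = $59,550.00 * 1.21044 - $15,717.17 * 2.1002
Balance = $39,072.50

$39,072.50


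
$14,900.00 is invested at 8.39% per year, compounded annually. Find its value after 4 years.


Formula: FV = P * (1 + r)^n
Substituting: FV = $14,900.00 * (1 + 0.0839)^4
Growth factor: (1.0839)^4 = 1.380247
FV = $14,900.00 * 1.380247 = $20,565.68

$20,565.68


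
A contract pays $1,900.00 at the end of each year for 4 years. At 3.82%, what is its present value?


Formula: PV = PMT * (1 - (1+r)^(-n)) / r
Discount factor: (1 + 0.0382)^(-4) = 0.860748
Bracket: 1 - 0.860748 = 0.139252
PV = $1,900.00 * 0.139252 / 0.0382 = $6,926.16

$6,926.16


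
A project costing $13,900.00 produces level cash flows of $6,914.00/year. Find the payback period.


Formula: Payback = investment / annual cash flow
Substituting: Payback = $13,900.00 / $6,914.00
Payback = 2.0104 years

2.0104 years


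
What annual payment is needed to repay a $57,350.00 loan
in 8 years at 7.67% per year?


Formula: PMT = PV * r / (1 - (1+r)^(-n))
Denominator: 1 - (1 + 0.0767)^(-8) = 0.446341
Numerator: $57,350.00 * 0.0767 = 4398.745
PMT = 4398.745 / 0.446341 = $9,855.12

$9,855.12


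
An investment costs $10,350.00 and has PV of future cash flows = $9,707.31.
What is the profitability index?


Formula: PI = PV(cash flows) / initial investment
Substituting: PI = $9,707.31 / $10,350.00
PI = 0.9379

0.9379


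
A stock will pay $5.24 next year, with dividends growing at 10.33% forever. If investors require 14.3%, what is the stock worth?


Formula: P = D1 / (r - g)
Spread: r - g = 0.143 - 0.1033 = 0.0397
Substituting: P = $5.24 / 0.0397
P = $131.99

$131.99


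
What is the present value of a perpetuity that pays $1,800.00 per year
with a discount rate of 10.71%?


Formula: PV = C / r
Substituting: PV = $1,800.00 / 0.1071
PV = $16,806.72

$16,806.72


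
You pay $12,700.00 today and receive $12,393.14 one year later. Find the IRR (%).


Formula: IRR = C1/C0 - 1
Substituting: IRR = $12,393.14 / $12,700.00 - 1
Ratio: 0.975838 - 1 = -0.024162
IRR = -2.4162%

-2.4162%


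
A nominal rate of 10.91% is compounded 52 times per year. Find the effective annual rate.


Formula: EAR = (1 + r/m)^m - 1
Period rate: r/m = 0.1091 / 52 = 0.002098
Compounding: (1 + 0.002098)^52 = 1.115146
EAR = 1.115146 - 1 = 0.115146

0.115146


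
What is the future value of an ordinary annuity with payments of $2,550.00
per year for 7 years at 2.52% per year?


Formula: FV = PMT * ((1+r)^n - 1) / r
Growth factor: (1 + 0.0252)^7 = 1.19031
Numerator: 1.19031 - 1 = 0.19031
FV = $2,550.00 * 0.19031 / 0.0252 = $19,257.59

$19,257.59


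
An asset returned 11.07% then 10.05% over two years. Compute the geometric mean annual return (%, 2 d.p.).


Formula: Geometric mean = ((1+r1)*(1+r2))^(1/2) - 1
Product: (1 + 0.1107) * (1 + 0.1005) = 1.1107 * 1.1005 = 1.222325
Square root: 1.222325^0.5 = 1.105588
Geometric mean = 1.105588 - 1 = 0.105588
As percentage: 10.56%

10.56%


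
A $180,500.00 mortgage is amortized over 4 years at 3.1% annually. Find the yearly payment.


Formula: PMT = PV * r / (1 - (1+r)^(-n))
Denominator: 1 - (1 + 0.031)^(-4) = 0.114955
Numerator: $180,500.00 * 0.031 = 5595.5
PMT = 5595.5 / 0.114955 = $48,675.56

$48,675.56


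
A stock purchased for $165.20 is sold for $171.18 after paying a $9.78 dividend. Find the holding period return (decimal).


Formula: HPR = (P1 - P0 + D) / P0
Gain: $171.18 - $165.20 + $9.78 = $15.76
HPR = $15.76 / $165.20 = 0.0954

0.0954


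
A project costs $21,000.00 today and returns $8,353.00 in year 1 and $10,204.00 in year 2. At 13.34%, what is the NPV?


Formula: NPV = C0 + C1/(1+r) + C2/(1+r)^2
Discount C1: $8,353.00 / (1 + 0.1334) = $7,369.86
Discount C2: $10,204.00 / (1 + 0.1334)^2 = $7,943.36
NPV = -$21,000.00 + $7,369.86 + $7,943.36 = -$5,686.78

-$5,686.78


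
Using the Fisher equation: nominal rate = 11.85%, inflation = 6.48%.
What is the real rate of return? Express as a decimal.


Formula: (1 + r_real) = (1 + r_nom) / (1 + inflation)
Substituting: (1 + r_real) = 1.1185 / 1.0648
(1 + r_real) = 1.050432
r_real = 1.050432 - 1 = 0.050432

0.050432


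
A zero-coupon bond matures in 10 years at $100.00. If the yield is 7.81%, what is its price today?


Formula: Price = FV / (1 + r)^n
Substituting: Price = $100.00 / (1 + 0.0781)^10
Discount factor: (1.0781)^10 = 2.121243
Price = $100.00 / 2.121243 = $47.14

$47.14


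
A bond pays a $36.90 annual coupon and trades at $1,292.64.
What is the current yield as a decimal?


Formula: Current yield = annual coupon / price
Substituting: CY = $36.90 / $1,292.64
CY = 0.028546

0.028546


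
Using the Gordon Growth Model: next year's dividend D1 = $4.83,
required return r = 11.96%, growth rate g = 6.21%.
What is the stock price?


Formula: P = D1 / (r - g)
Spread: r - g = 0.1196 - 0.0621 = 0.0575
Substituting: P = $4.83 / 0.0575
P = $84.00

$84.00


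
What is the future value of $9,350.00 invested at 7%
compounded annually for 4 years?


Formula: FV = P * (1 + r)^n
Substituting: FV = $9,350.00 * (1 + 0.07)^4
Growth factor: (1.07)^4 = 1.310796
FV = $9,350.00 * 1.310796 = $12,255.94

$12,255.94


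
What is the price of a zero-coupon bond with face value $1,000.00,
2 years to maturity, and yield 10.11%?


Formula: Price = FV / (1 + r)^n
Substituting: Price = $1,000.00 / (1 + 0.1011)^2
Discount factor: (1.1011)^2 = 1.212421
Price = $1,000.00 / 1.212421 = $824.80

$824.80


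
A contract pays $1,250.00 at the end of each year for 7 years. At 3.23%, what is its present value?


Formula: PV = PMT * (1 - (1+r)^(-n)) / r
Discount factor: (1 + 0.0323)^(-7) = 0.800495
Bracket: 1 - 0.800495 = 0.199505
PV = $1,250.00 * 0.199505 / 0.0323 = $7,720.79

$7,720.79


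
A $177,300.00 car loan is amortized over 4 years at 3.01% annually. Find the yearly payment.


Formula: PMT = PV * r / (1 - (1+r)^(-n))
Denominator: 1 - (1 + 0.0301)^(-4) = 0.111858
Numerator: $177,300.00 * 0.0301 = 5336.73
PMT = 5336.73 / 0.111858 = $47,709.90

$47,709.90


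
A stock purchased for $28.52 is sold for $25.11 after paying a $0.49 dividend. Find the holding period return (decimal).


Formula: HPR = (P1 - P0 + D) / P0
Gain: $25.11 - $28.52 + $0.49 = -$2.92
HPR = -$2.92 / $28.52 = -0.1024

-0.1024


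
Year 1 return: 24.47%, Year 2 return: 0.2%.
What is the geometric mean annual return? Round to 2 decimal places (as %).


Formula: Geometric mean = ((1+r1)*(1+r2))^(1/2) - 1
Product: (1 + 0.2447) * (1 + 0.002) = 1.2447 * 1.002 = 1.247189
Square root: 1.247189^0.5 = 1.116776
Geometric mean = 1.116776 - 1 = 0.116776
As percentage: 11.68%

11.68%


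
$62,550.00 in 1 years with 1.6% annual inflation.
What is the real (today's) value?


Formula: Real value = nominal / (1 + inflation)^years
Price level: (1 + 0.016)^1 = 1.016
Real value = $62,550.00 / 1.016 = $61,564.96

$61,564.96


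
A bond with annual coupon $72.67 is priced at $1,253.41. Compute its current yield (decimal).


Formula: Current yield = annual coupon / price
Substituting: CY = $72.67 / $1,253.41
CY = 0.057978

0.057978


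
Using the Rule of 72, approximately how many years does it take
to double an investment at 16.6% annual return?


Formula: Years ≈ 72 / r
Substituting: Years ≈ 72 / 16.6
Years ≈ 4.3

4.3 years


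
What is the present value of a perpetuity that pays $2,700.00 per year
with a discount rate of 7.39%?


Formula: PV = C / r
Substituting: PV = $2,700.00 / 0.0739
PV = $36,535.86

$36,535.86


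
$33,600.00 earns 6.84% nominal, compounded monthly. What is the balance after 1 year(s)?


Formula: FV = P * (1 + r/m)^(m*t)
Period rate: r/m = 0.0684 / 12 = 0.0057
Total periods: m*t = 12 * 1 = 12
Growth factor: (1 + 0.0057)^12 = 1.070586
FV = $33,600.00 * 1.070586 = $35,971.68

$35,971.68


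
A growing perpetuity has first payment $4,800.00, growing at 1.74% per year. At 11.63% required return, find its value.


Formula: PV = C / (r - g)
Spread: r - g = 0.1163 - 0.0174 = 0.0989
Substituting: PV = $4,800.00 / 0.0989
PV = $48,533.87

$48,533.87


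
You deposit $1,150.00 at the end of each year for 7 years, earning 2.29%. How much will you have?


Formula: FV = PMT * ((1+r)^n - 1) / r
Growth factor: (1 + 0.0229)^7 = 1.171743
Numerator: 1.171743 - 1 = 0.171743
FV = $1,150.00 * 0.171743 / 0.0229 = $8,624.63

$8,624.63


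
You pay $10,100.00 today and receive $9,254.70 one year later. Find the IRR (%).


Formula: IRR = C1/C0 - 1
Substituting: IRR = $9,254.70 / $10,100.00 - 1
Ratio: 0.916307 - 1 = -0.083693
IRR = -8.3693%

-8.3693%


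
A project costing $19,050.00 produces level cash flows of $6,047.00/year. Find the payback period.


Formula: Payback = investment / annual cash flow
Substituting: Payback = $19,050.00 / $6,047.00
Payback = 3.1503 years

3.1503 years


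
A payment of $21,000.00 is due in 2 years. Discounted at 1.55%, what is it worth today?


Formula: PV = FV / (1 + r)^n
Substituting: PV = $21,000.00 / (1 + 0.0155)^2
Discount factor: (1.0155)^2 = 1.03124
PV = $21,000.00 / 1.03124 = $20,363.83

$20,363.83


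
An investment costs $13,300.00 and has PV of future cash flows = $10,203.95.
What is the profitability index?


Formula: PI = PV(cash flows) / initial investment
Substituting: PI = $10,203.95 / $13,300.00
PI = 0.7672

0.7672


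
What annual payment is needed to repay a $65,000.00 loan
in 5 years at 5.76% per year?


Formula: PMT = PV * r / (1 - (1+r)^(-n))
Denominator: 1 - (1 + 0.0576)^(-5) = 0.244225
Numerator: $65,000.00 * 0.0576 = 3744.0
PMT = 3744.0 / 0.244225 = $15,330.16

$15,330.16


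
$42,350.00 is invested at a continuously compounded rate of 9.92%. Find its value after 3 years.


Formula: FV = P * e^(r*t)
Exponent: r*t = 0.0992 * 3 = 0.2976
e^(0.2976) = 1.346623
FV = $42,350.00 * 1.346623 = $57,029.49

$57,029.49


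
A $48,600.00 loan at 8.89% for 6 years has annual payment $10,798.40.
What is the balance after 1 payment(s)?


Formula: Balance = PV*(1+r)^k - PMT*((1+r)^k - 1)/r
Growth: (1 + 0.0889)^1 = 1.0889
Accumulated factor: ((1+r)^k - 1)/r = 1.0
Balance = $48,600.00 * 1.0889 - $10,798.40 * 1.0
Balance = $42,122.14

$42,122.14


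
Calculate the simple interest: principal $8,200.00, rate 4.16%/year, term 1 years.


Formula: I = P * r * t
Substituting: I = $8,200.00 * 0.0416 * 1
Step: I = $8,200.00 * 0.0416
I = $341.12

$341.12


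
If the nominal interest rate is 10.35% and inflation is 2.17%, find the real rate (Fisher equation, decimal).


Formula: (1 + r_real) = (1 + r_nom) / (1 + inflation)
Substituting: (1 + r_real) = 1.1035 / 1.0217
(1 + r_real) = 1.080063
r_real = 1.080063 - 1 = 0.080063

0.080063


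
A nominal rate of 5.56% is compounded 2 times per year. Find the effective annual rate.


Formula: EAR = (1 + r/m)^m - 1
Period rate: r/m = 0.0556 / 2 = 0.0278
Compounding: (1 + 0.0278)^2 = 1.056373
EAR = 1.056373 - 1 = 0.056373

0.056373


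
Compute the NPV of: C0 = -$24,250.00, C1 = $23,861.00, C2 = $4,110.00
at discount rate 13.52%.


Formula: NPV = C0 + C1/(1+r) + C2/(1+r)^2
Discount C1: $23,861.00 / (1 + 0.1352) = $21,019.20
Discount C2: $4,110.00 / (1 + 0.1352)^2 = $3,189.31
NPV = -$24,250.00 + $21,019.20 + $3,189.31 = -$41.48

-$41.48


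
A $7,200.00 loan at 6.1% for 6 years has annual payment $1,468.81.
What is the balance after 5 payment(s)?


Formula: Balance = PV*(1+r)^k - PMT*((1+r)^k - 1)/r
Growth: (1 + 0.061)^5 = 1.34455
Accumulated factor: ((1+r)^k - 1)/r = 5.648359
Balance = $7,200.00 * 1.34455 - $1,468.81 * 5.648359
Balance = $1,384.39

$1,384.39


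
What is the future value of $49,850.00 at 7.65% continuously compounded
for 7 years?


Formula: FV = P * e^(r*t)
Exponent: r*t = 0.0765 * 7 = 0.5355
e^(0.5355) = 1.708302
FV = $49,850.00 * 1.708302 = $85,158.86

$85,158.86


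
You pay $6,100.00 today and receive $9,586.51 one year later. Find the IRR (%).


Formula: IRR = C1/C0 - 1
Substituting: IRR = $9,586.51 / $6,100.00 - 1
Ratio: 1.571559 - 1 = 0.571559
IRR = 57.1559%

57.1559%


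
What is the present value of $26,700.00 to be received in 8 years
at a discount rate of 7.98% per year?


Formula: PV = FV / (1 + r)^n
Substituting: PV = $26,700.00 / (1 + 0.0798)^8
Discount factor: (1.0798)^8 = 1.84819
PV = $26,700.00 / 1.84819 = $14,446.57

$14,446.57


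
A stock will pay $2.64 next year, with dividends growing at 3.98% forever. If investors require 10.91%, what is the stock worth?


Formula: P = D1 / (r - g)
Spread: r - g = 0.1091 - 0.0398 = 0.0693
Substituting: P = $2.64 / 0.0693
P = $38.10

$38.10


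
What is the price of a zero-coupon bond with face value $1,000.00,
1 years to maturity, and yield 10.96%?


Formula: Price = FV / (1 + r)^n
Substituting: Price = $1,000.00 / (1 + 0.1096)^1
Discount factor: (1.1096)^1 = 1.1096
Price = $1,000.00 / 1.1096 = $901.23

$901.23


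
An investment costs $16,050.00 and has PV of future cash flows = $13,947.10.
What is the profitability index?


Formula: PI = PV(cash flows) / initial investment
Substituting: PI = $13,947.10 / $16,050.00
PI = 0.869

0.869


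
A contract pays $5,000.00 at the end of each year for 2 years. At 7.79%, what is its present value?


Formula: PV = PMT * (1 - (1+r)^(-n)) / r
Discount factor: (1 + 0.0779)^(-2) = 0.860683
Bracket: 1 - 0.860683 = 0.139317
PV = $5,000.00 * 0.139317 / 0.0779 = $8,942.06

$8,942.06


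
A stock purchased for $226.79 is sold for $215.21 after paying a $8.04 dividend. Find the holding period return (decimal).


Formula: HPR = (P1 - P0 + D) / P0
Gain: $215.21 - $226.79 + $8.04 = -$3.54
HPR = -$3.54 / $226.79 = -0.0156

-0.0156


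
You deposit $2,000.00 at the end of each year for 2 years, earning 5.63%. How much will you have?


Formula: FV = PMT * ((1+r)^n - 1) / r
Growth factor: (1 + 0.0563)^2 = 1.11577
Numerator: 1.11577 - 1 = 0.11577
FV = $2,000.00 * 0.11577 / 0.0563 = $4,112.60

$4,112.60


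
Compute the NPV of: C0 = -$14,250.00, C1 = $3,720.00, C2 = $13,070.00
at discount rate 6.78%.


Formula: NPV = C0 + C1/(1+r) + C2/(1+r)^2
Discount C1: $3,720.00 / (1 + 0.0678) = $3,483.80
Discount C2: $13,070.00 / (1 + 0.0678)^2 = $11,462.93
NPV = -$14,250.00 + $3,483.80 + $11,462.93 = $696.73

$696.73


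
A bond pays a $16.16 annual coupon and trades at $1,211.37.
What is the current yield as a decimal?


Formula: Current yield = annual coupon / price
Substituting: CY = $16.16 / $1,211.37
CY = 0.01334

0.01334


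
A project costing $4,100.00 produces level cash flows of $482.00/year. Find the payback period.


Formula: Payback = investment / annual cash flow
Substituting: Payback = $4,100.00 / $482.00
Payback = 8.5062 years

8.5062 years


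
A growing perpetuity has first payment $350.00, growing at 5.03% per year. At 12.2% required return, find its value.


Formula: PV = C / (r - g)
Spread: r - g = 0.122 - 0.0503 = 0.0717
Substituting: PV = $350.00 / 0.0717
PV = $4,881.45

$4,881.45


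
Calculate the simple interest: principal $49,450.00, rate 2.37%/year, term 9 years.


Formula: I = P * r * t
Substituting: I = $49,450.00 * 0.0237 * 9
Step: I = $49,450.00 * 0.2133
I = $10,547.69

$10,547.69


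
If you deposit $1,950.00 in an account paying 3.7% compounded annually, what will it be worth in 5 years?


Formula: FV = P * (1 + r)^n
Substituting: FV = $1,950.00 * (1 + 0.037)^5
Growth factor: (1.037)^5 = 1.199206
FV = $1,950.00 * 1.199206 = $2,338.45

$2,338.45


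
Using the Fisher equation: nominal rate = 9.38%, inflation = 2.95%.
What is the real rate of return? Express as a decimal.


Formula: (1 + r_real) = (1 + r_nom) / (1 + inflation)
Substituting: (1 + r_real) = 1.0938 / 1.0295
(1 + r_real) = 1.062458
r_real = 1.062458 - 1 = 0.062458

0.062458


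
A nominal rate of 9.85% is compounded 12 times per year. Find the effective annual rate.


Formula: EAR = (1 + r/m)^m - 1
Period rate: r/m = 0.0985 / 12 = 0.008208
Compounding: (1 + 0.008208)^12 = 1.103071
EAR = 1.103071 - 1 = 0.103071

0.103071


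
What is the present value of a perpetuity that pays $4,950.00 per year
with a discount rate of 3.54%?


Formula: PV = C / r
Substituting: PV = $4,950.00 / 0.0354
PV = $139,830.51

$139,830.51


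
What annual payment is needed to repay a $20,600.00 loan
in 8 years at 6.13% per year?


Formula: PMT = PV * r / (1 - (1+r)^(-n))
Denominator: 1 - (1 + 0.0613)^(-8) = 0.37871
Numerator: $20,600.00 * 0.0613 = 1262.78
PMT = 1262.78 / 0.37871 = $3,334.43

$3,334.43


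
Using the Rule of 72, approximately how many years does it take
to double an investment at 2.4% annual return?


Formula: Years ≈ 72 / r
Substituting: Years ≈ 72 / 2.4
Years ≈ 30.0

30.0 years


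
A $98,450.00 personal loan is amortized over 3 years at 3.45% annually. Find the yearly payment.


Formula: PMT = PV * r / (1 - (1+r)^(-n))
Denominator: 1 - (1 + 0.0345)^(-3) = 0.096749
Numerator: $98,450.00 * 0.0345 = 3396.525
PMT = 3396.525 / 0.096749 = $35,106.61

$35,106.61


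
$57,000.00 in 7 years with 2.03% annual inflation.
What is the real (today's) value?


Formula: Real value = nominal / (1 + inflation)^years
Price level: (1 + 0.0203)^7 = 1.151053
Real value = $57,000.00 / 1.151053 = $49,519.89

$49,519.89


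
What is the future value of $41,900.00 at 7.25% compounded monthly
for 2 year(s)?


Formula: FV = P * (1 + r/m)^(m*t)
Period rate: r/m = 0.0725 / 12 = 0.006042
Total periods: m*t = 12 * 2 = 24
Growth factor: (1 + 0.006042)^24 = 1.155535
FV = $41,900.00 * 1.155535 = $48,416.93

$48,416.93


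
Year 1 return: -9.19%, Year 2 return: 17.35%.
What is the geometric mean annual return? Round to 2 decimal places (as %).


Formula: Geometric mean = ((1+r1)*(1+r2))^(1/2) - 1
Product: (1 + -0.0919) * (1 + 0.1735) = 0.9081 * 1.1735 = 1.065655
Square root: 1.065655^0.5 = 1.032306
Geometric mean = 1.032306 - 1 = 0.032306
As percentage: 3.23%

3.23%


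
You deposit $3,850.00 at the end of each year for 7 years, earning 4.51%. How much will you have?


Formula: FV = PMT * ((1+r)^n - 1) / r
Growth factor: (1 + 0.0451)^7 = 1.361774
Numerator: 1.361774 - 1 = 0.361774
FV = $3,850.00 * 0.361774 / 0.0451 = $30,883.12

$30,883.12


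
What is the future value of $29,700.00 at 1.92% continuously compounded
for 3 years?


Formula: FV = P * e^(r*t)
Exponent: r*t = 0.0192 * 3 = 0.0576
e^(0.0576) = 1.059291
FV = $29,700.00 * 1.059291 = $31,460.95

$31,460.95


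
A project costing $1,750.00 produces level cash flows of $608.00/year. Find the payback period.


Formula: Payback = investment / annual cash flow
Substituting: Payback = $1,750.00 / $608.00
Payback = 2.8783 years

2.8783 years


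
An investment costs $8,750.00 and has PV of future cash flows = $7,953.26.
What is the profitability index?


Formula: PI = PV(cash flows) / initial investment
Substituting: PI = $7,953.26 / $8,750.00
PI = 0.9089

0.9089


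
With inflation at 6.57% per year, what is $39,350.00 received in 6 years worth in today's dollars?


Formula: Real value = nominal / (1 + inflation)^years
Price level: (1 + 0.0657)^6 = 1.464906
Real value = $39,350.00 / 1.464906 = $26,861.79

$26,861.79


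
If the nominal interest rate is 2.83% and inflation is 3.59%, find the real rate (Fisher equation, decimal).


Formula: (1 + r_real) = (1 + r_nom) / (1 + inflation)
Substituting: (1 + r_real) = 1.0283 / 1.0359
(1 + r_real) = 0.992663
r_real = 0.992663 - 1 = -0.007337

-0.007337


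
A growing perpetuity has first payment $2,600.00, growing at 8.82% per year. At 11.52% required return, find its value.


Formula: PV = C / (r - g)
Spread: r - g = 0.1152 - 0.0882 = 0.027
Substituting: PV = $2,600.00 / 0.027
PV = $96,296.30

$96,296.30


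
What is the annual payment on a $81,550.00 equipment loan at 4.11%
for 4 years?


Formula: PMT = PV * r / (1 - (1+r)^(-n))
Denominator: 1 - (1 + 0.0411)^(-4) = 0.148803
Numerator: $81,550.00 * 0.0411 = 3351.705
PMT = 3351.705 / 0.148803 = $22,524.48

$22,524.48


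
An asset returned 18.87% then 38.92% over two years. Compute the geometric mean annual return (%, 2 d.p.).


Formula: Geometric mean = ((1+r1)*(1+r2))^(1/2) - 1
Product: (1 + 0.1887) * (1 + 0.3892) = 1.1887 * 1.3892 = 1.651342
Square root: 1.651342^0.5 = 1.285046
Geometric mean = 1.285046 - 1 = 0.285046
As percentage: 28.50%

28.50%


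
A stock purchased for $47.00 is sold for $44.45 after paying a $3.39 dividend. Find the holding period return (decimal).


Formula: HPR = (P1 - P0 + D) / P0
Gain: $44.45 - $47.00 + $3.39 = $0.84
HPR = $0.84 / $47.00 = 0.0179

0.0179


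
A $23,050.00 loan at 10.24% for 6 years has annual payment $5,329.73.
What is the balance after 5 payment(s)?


Formula: Balance = PV*(1+r)^k - PMT*((1+r)^k - 1)/r
Growth: (1 + 0.1024)^5 = 1.628156
Accumulated factor: ((1+r)^k - 1)/r = 6.134336
Balance = $23,050.00 * 1.628156 - $5,329.73 * 6.134336
Balance = $4,834.64

$4,834.64


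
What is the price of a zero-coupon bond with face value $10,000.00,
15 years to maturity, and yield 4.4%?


Formula: Price = FV / (1 + r)^n
Substituting: Price = $10,000.00 / (1 + 0.044)^15
Discount factor: (1.044)^15 = 1.907689
Price = $10,000.00 / 1.907689 = $5,241.95

$5,241.95


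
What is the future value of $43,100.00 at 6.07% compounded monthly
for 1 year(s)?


Formula: FV = P * (1 + r/m)^(m*t)
Period rate: r/m = 0.0607 / 12 = 0.005058
Total periods: m*t = 12 * 1 = 12
Growth factor: (1 + 0.005058)^12 = 1.062418
FV = $43,100.00 * 1.062418 = $45,790.20

$45,790.20


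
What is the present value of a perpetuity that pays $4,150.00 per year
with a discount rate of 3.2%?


Formula: PV = C / r
Substituting: PV = $4,150.00 / 0.032
PV = $129,687.50

$129,687.50


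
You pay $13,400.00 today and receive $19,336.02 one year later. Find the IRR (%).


Formula: IRR = C1/C0 - 1
Substituting: IRR = $19,336.02 / $13,400.00 - 1
Ratio: 1.442987 - 1 = 0.442987
IRR = 44.2987%

44.2987%


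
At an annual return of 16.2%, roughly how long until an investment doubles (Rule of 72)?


Formula: Years ≈ 72 / r
Substituting: Years ≈ 72 / 16.2
Years ≈ 4.4

4.4 years


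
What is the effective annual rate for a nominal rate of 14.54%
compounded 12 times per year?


Formula: EAR = (1 + r/m)^m - 1
Period rate: r/m = 0.1454 / 12 = 0.012117
Compounding: (1 + 0.012117)^12 = 1.155492
EAR = 1.155492 - 1 = 0.155492

0.155492


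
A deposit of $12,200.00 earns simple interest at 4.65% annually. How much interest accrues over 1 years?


Formula: I = P * r * t
Substituting: I = $12,200.00 * 0.0465 * 1
Step: I = $12,200.00 * 0.0465
I = $567.30

$567.30


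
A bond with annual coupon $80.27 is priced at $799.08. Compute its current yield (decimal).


Formula: Current yield = annual coupon / price
Substituting: CY = $80.27 / $799.08
CY = 0.100453

0.100453


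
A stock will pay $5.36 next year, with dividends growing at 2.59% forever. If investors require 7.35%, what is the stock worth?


Formula: P = D1 / (r - g)
Spread: r - g = 0.0735 - 0.0259 = 0.0476
Substituting: P = $5.36 / 0.0476
P = $112.61

$112.61


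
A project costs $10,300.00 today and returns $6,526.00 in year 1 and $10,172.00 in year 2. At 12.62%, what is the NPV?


Formula: NPV = C0 + C1/(1+r) + C2/(1+r)^2
Discount C1: $6,526.00 / (1 + 0.1262) = $5,794.71
Discount C2: $10,172.00 / (1 + 0.1262)^2 = $8,020.02
NPV = -$10,300.00 + $5,794.71 + $8,020.02 = $3,514.73

$3,514.73


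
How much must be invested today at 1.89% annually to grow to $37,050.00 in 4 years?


Formula: PV = FV / (1 + r)^n
Substituting: PV = $37,050.00 / (1 + 0.0189)^4
Discount factor: (1.0189)^4 = 1.07777
PV = $37,050.00 / 1.07777 = $34,376.52

$34,376.52


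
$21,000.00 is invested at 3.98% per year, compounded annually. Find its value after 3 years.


Formula: FV = P * (1 + r)^n
Substituting: FV = $21,000.00 * (1 + 0.0398)^3
Growth factor: (1.0398)^3 = 1.124215
FV = $21,000.00 * 1.124215 = $23,608.52

$23,608.52


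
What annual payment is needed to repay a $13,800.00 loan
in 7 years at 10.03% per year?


Formula: PMT = PV * r / (1 - (1+r)^(-n))
Denominator: 1 - (1 + 0.1003)^(-7) = 0.48782
Numerator: $13,800.00 * 0.1003 = 1384.14
PMT = 1384.14 / 0.48782 = $2,837.40

$2,837.40


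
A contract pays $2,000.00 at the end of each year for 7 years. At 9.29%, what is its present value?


Formula: PV = PMT * (1 - (1+r)^(-n)) / r
Discount factor: (1 + 0.0929)^(-7) = 0.536954
Bracket: 1 - 0.536954 = 0.463046
PV = $2,000.00 * 0.463046 / 0.0929 = $9,968.70

$9,968.70


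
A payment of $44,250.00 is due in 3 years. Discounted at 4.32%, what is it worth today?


Formula: PV = FV / (1 + r)^n
Substituting: PV = $44,250.00 / (1 + 0.0432)^3
Discount factor: (1.0432)^3 = 1.135279
PV = $44,250.00 / 1.135279 = $38,977.19

$38,977.19


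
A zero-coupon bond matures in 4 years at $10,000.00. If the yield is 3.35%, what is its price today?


Formula: Price = FV / (1 + r)^n
Substituting: Price = $10,000.00 / (1 + 0.0335)^4
Discount factor: (1.0335)^4 = 1.140885
Price = $10,000.00 / 1.140885 = $8,765.12

$8,765.12


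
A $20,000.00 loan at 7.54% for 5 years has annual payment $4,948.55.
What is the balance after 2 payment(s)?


Formula: Balance = PV*(1+r)^k - PMT*((1+r)^k - 1)/r
Growth: (1 + 0.0754)^2 = 1.156485
Accumulated factor: ((1+r)^k - 1)/r = 2.0754
Balance = $20,000.00 * 1.156485 - $4,948.55 * 2.0754
Balance = $12,859.48

$12,859.48


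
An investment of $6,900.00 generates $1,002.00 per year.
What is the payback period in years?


Formula: Payback = investment / annual cash flow
Substituting: Payback = $6,900.00 / $1,002.00
Payback = 6.8862 years

6.8862 years


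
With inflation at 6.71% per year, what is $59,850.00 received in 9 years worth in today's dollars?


Formula: Real value = nominal / (1 + inflation)^years
Price level: (1 + 0.0671)^9 = 1.794098
Real value = $59,850.00 / 1.794098 = $33,359.39

$33,359.39


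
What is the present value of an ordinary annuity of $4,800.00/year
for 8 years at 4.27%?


Formula: PV = PMT * (1 - (1+r)^(-n)) / r
Discount factor: (1 + 0.0427)^(-8) = 0.71569
Bracket: 1 - 0.71569 = 0.28431
PV = $4,800.00 * 0.28431 / 0.0427 = $31,959.89

$31,959.89


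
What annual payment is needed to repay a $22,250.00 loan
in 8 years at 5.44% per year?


Formula: PMT = PV * r / (1 - (1+r)^(-n))
Denominator: 1 - (1 + 0.0544)^(-8) = 0.345429
Numerator: $22,250.00 * 0.0544 = 1210.4
PMT = 1210.4 / 0.345429 = $3,504.05

$3,504.05


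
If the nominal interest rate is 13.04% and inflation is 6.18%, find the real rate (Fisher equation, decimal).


Formula: (1 + r_real) = (1 + r_nom) / (1 + inflation)
Substituting: (1 + r_real) = 1.1304 / 1.0618
(1 + r_real) = 1.064607
r_real = 1.064607 - 1 = 0.064607

0.064607


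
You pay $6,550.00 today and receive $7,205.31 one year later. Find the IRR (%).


Formula: IRR = C1/C0 - 1
Substituting: IRR = $7,205.31 / $6,550.00 - 1
Ratio: 1.100047 - 1 = 0.100047
IRR = 10.0047%

10.0047%


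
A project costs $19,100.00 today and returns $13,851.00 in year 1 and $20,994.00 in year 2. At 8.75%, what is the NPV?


Formula: NPV = C0 + C1/(1+r) + C2/(1+r)^2
Discount C1: $13,851.00 / (1 + 0.0875) = $12,736.55
Discount C2: $20,994.00 / (1 + 0.0875)^2 = $17,751.57
NPV = -$19,100.00 + $12,736.55 + $17,751.57 = $11,388.12

$11,388.12


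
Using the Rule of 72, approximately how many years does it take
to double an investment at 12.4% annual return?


Formula: Years ≈ 72 / r
Substituting: Years ≈ 72 / 12.4
Years ≈ 5.8

5.8 years


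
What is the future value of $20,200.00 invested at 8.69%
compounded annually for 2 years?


Formula: FV = P * (1 + r)^n
Substituting: FV = $20,200.00 * (1 + 0.0869)^2
Growth factor: (1.0869)^2 = 1.181352
FV = $20,200.00 * 1.181352 = $23,863.30

$23,863.30


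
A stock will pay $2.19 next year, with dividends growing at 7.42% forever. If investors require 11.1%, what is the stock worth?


Formula: P = D1 / (r - g)
Spread: r - g = 0.111 - 0.0742 = 0.0368
Substituting: P = $2.19 / 0.0368
P = $59.51

$59.51


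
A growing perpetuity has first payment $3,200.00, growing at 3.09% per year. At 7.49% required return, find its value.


Formula: PV = C / (r - g)
Spread: r - g = 0.0749 - 0.0309 = 0.044
Substituting: PV = $3,200.00 / 0.044
PV = $72,727.27

$72,727.27


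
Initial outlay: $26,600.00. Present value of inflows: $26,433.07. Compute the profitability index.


Formula: PI = PV(cash flows) / initial investment
Substituting: PI = $26,433.07 / $26,600.00
PI = 0.9937

0.9937


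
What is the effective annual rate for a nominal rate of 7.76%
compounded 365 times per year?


Formula: EAR = (1 + r/m)^m - 1
Period rate: r/m = 0.0776 / 365 = 0.000213
Compounding: (1 + 0.000213)^365 = 1.080681
EAR = 1.080681 - 1 = 0.080681

0.080681


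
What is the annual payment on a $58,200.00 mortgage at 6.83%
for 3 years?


Formula: PMT = PV * r / (1 - (1+r)^(-n))
Denominator: 1 - (1 + 0.0683)^(-3) = 0.179799
Numerator: $58,200.00 * 0.0683 = 3975.06
PMT = 3975.06 / 0.179799 = $22,108.36

$22,108.36


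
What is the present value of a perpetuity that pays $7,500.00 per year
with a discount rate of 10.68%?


Formula: PV = C / r
Substituting: PV = $7,500.00 / 0.1068
PV = $70,224.72

$70,224.72


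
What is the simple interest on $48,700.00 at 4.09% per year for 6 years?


Formula: I = P * r * t
Substituting: I = $48,700.00 * 0.0409 * 6
Step: I = $48,700.00 * 0.2454
I = $11,950.98

$11,950.98


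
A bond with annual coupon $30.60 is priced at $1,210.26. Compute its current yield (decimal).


Formula: Current yield = annual coupon / price
Substituting: CY = $30.60 / $1,210.26
CY = 0.025284

0.025284


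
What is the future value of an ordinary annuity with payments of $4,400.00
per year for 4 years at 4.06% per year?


Formula: FV = PMT * ((1+r)^n - 1) / r
Growth factor: (1 + 0.0406)^4 = 1.172561
Numerator: 1.172561 - 1 = 0.172561
FV = $4,400.00 * 0.172561 / 0.0406 = $18,701.15

$18,701.15


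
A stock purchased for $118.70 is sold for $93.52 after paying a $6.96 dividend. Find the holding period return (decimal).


Formula: HPR = (P1 - P0 + D) / P0
Gain: $93.52 - $118.70 + $6.96 = -$18.22
HPR = -$18.22 / $118.70 = -0.1535

-0.1535


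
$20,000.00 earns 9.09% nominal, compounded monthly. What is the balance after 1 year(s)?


Formula: FV = P * (1 + r/m)^(m*t)
Period rate: r/m = 0.0909 / 12 = 0.007575
Total periods: m*t = 12 * 1 = 12
Growth factor: (1 + 0.007575)^12 = 1.094784
FV = $20,000.00 * 1.094784 = $21,895.69

$21,895.69


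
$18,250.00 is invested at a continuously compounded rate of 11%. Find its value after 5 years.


Formula: FV = P * e^(r*t)
Exponent: r*t = 0.11 * 5 = 0.55
e^(0.55) = 1.733253
FV = $18,250.00 * 1.733253 = $31,631.87

$31,631.87


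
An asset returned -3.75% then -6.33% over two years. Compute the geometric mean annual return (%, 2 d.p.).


Formula: Geometric mean = ((1+r1)*(1+r2))^(1/2) - 1
Product: (1 + -0.0375) * (1 + -0.0633) = 0.9625 * 0.9367 = 0.901574
Square root: 0.901574^0.5 = 0.949512
Geometric mean = 0.949512 - 1 = -0.050488
As percentage: -5.05%

-5.05%


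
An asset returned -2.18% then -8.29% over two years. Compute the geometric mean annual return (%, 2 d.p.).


Formula: Geometric mean = ((1+r1)*(1+r2))^(1/2) - 1
Product: (1 + -0.0218) * (1 + -0.0829) = 0.9782 * 0.9171 = 0.897107
Square root: 0.897107^0.5 = 0.947157
Geometric mean = 0.947157 - 1 = -0.052843
As percentage: -5.28%

-5.28%


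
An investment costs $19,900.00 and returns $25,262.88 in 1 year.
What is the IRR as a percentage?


Formula: IRR = C1/C0 - 1
Substituting: IRR = $25,262.88 / $19,900.00 - 1
Ratio: 1.269491 - 1 = 0.269491
IRR = 26.9491%

26.9491%


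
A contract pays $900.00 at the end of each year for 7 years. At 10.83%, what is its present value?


Formula: PV = PMT * (1 - (1+r)^(-n)) / r
Discount factor: (1 + 0.1083)^(-7) = 0.486854
Bracket: 1 - 0.486854 = 0.513146
PV = $900.00 * 0.513146 / 0.1083 = $4,264.37

$4,264.37


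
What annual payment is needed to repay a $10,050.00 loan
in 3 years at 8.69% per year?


Formula: PMT = PV * r / (1 - (1+r)^(-n))
Denominator: 1 - (1 + 0.0869)^(-3) = 0.221191
Numerator: $10,050.00 * 0.0869 = 873.345
PMT = 873.345 / 0.221191 = $3,948.38

$3,948.38


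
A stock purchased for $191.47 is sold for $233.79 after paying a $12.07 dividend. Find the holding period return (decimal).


Formula: HPR = (P1 - P0 + D) / P0
Gain: $233.79 - $191.47 + $12.07 = $54.39
HPR = $54.39 / $191.47 = 0.2841

0.2841


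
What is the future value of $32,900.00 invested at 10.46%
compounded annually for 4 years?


Formula: FV = P * (1 + r)^n
Substituting: FV = $32,900.00 * (1 + 0.1046)^4
Growth factor: (1.1046)^4 = 1.488744
FV = $32,900.00 * 1.488744 = $48,979.69

$48,979.69


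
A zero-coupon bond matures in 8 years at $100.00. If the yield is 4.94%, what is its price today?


Formula: Price = FV / (1 + r)^n
Substituting: Price = $100.00 / (1 + 0.0494)^8
Discount factor: (1.0494)^8 = 1.470715
Price = $100.00 / 1.470715 = $67.99

$67.99


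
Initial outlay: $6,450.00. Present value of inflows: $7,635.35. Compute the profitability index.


Formula: PI = PV(cash flows) / initial investment
Substituting: PI = $7,635.35 / $6,450.00
PI = 1.1838

1.1838


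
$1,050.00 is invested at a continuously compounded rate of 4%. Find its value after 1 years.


Formula: FV = P * e^(r*t)
Exponent: r*t = 0.04 * 1 = 0.04
e^(0.04) = 1.040811
FV = $1,050.00 * 1.040811 = $1,092.85

$1,092.85


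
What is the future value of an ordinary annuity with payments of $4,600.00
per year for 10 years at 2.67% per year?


Formula: FV = PMT * ((1+r)^n - 1) / r
Growth factor: (1 + 0.0267)^10 = 1.301474
Numerator: 1.301474 - 1 = 0.301474
FV = $4,600.00 * 0.301474 / 0.0267 = $51,939.40

$51,939.40


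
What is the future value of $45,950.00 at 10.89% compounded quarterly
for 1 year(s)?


Formula: FV = P * (1 + r/m)^(m*t)
Period rate: r/m = 0.1089 / 4 = 0.027225
Total periods: m*t = 4 * 1 = 4
Growth factor: (1 + 0.027225)^4 = 1.113428
FV = $45,950.00 * 1.113428 = $51,162.04

$51,162.04


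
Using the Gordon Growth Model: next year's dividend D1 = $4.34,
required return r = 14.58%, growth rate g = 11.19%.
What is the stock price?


Formula: P = D1 / (r - g)
Spread: r - g = 0.1458 - 0.1119 = 0.0339
Substituting: P = $4.34 / 0.0339
P = $128.02

$128.02


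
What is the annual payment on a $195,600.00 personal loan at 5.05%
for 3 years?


Formula: PMT = PV * r / (1 - (1+r)^(-n))
Denominator: 1 - (1 + 0.0505)^(-3) = 0.137395
Numerator: $195,600.00 * 0.0505 = 9877.8
PMT = 9877.8 / 0.137395 = $71,893.30

$71,893.30


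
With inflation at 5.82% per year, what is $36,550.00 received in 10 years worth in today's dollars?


Formula: Real value = nominal / (1 + inflation)^years
Price level: (1 + 0.0582)^10 = 1.760668
Real value = $36,550.00 / 1.760668 = $20,759.16

$20,759.16


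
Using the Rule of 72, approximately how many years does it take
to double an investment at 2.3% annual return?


Formula: Years ≈ 72 / r
Substituting: Years ≈ 72 / 2.3
Years ≈ 31.3

31.3 years


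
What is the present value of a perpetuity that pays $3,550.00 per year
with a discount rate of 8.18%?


Formula: PV = C / r
Substituting: PV = $3,550.00 / 0.0818
PV = $43,398.53

$43,398.53


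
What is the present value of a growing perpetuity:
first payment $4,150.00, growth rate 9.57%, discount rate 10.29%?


Formula: PV = C / (r - g)
Spread: r - g = 0.1029 - 0.0957 = 0.0072
Substituting: PV = $4,150.00 / 0.0072
PV = $576,388.89

$576,388.89


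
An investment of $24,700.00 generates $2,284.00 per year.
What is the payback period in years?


Formula: Payback = investment / annual cash flow
Substituting: Payback = $24,700.00 / $2,284.00
Payback = 10.8144 years

10.8144 years


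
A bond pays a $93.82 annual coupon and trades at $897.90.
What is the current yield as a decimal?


Formula: Current yield = annual coupon / price
Substituting: CY = $93.82 / $897.90
CY = 0.104488

0.104488


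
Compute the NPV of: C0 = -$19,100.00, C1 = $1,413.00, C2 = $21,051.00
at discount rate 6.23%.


Formula: NPV = C0 + C1/(1+r) + C2/(1+r)^2
Discount C1: $1,413.00 / (1 + 0.0623) = $1,330.13
Discount C2: $21,051.00 / (1 + 0.0623)^2 = $18,654.27
NPV = -$19,100.00 + $1,330.13 + $18,654.27 = $884.41

$884.41


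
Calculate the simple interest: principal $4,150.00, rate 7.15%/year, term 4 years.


Formula: I = P * r * t
Substituting: I = $4,150.00 * 0.0715 * 4
Step: I = $4,150.00 * 0.286
I = $1,186.90

$1,186.90


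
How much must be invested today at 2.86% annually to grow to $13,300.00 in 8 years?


Formula: PV = FV / (1 + r)^n
Substituting: PV = $13,300.00 / (1 + 0.0286)^8
Discount factor: (1.0286)^8 = 1.253061
PV = $13,300.00 / 1.253061 = $10,614.01

$10,614.01


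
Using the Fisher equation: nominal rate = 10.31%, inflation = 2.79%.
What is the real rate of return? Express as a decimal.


Formula: (1 + r_real) = (1 + r_nom) / (1 + inflation)
Substituting: (1 + r_real) = 1.1031 / 1.0279
(1 + r_real) = 1.073159
r_real = 1.073159 - 1 = 0.073159

0.073159


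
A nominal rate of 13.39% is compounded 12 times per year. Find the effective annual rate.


Formula: EAR = (1 + r/m)^m - 1
Period rate: r/m = 0.1339 / 12 = 0.011158
Compounding: (1 + 0.011158)^12 = 1.142431
EAR = 1.142431 - 1 = 0.142431

0.142431


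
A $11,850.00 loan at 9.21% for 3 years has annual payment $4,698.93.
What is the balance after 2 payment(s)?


Formula: Balance = PV*(1+r)^k - PMT*((1+r)^k - 1)/r
Growth: (1 + 0.0921)^2 = 1.192682
Accumulated factor: ((1+r)^k - 1)/r = 2.0921
Balance = $11,850.00 * 1.192682 - $4,698.93 * 2.0921
Balance = $4,302.66

$4,302.66


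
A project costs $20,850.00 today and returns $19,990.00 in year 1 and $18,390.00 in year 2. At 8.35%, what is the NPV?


Formula: NPV = C0 + C1/(1+r) + C2/(1+r)^2
Discount C1: $19,990.00 / (1 + 0.0835) = $18,449.47
Discount C2: $18,390.00 / (1 + 0.0835)^2 = $15,664.77
NPV = -$20,850.00 + $18,449.47 + $15,664.77 = $13,264.23

$13,264.23


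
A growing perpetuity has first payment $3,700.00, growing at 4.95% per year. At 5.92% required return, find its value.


Formula: PV = C / (r - g)
Spread: r - g = 0.0592 - 0.0495 = 0.0097
Substituting: PV = $3,700.00 / 0.0097
PV = $381,443.30

$381,443.30


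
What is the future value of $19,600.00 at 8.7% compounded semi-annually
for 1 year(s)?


Formula: FV = P * (1 + r/m)^(m*t)
Period rate: r/m = 0.087 / 2 = 0.0435
Total periods: m*t = 2 * 1 = 2
Growth factor: (1 + 0.0435)^2 = 1.088892
FV = $19,600.00 * 1.088892 = $21,342.29

$21,342.29


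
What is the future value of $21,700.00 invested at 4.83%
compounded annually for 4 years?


Formula: FV = P * (1 + r)^n
Substituting: FV = $21,700.00 * (1 + 0.0483)^4
Growth factor: (1.0483)^4 = 1.207653
FV = $21,700.00 * 1.207653 = $26,206.08

$26,206.08
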